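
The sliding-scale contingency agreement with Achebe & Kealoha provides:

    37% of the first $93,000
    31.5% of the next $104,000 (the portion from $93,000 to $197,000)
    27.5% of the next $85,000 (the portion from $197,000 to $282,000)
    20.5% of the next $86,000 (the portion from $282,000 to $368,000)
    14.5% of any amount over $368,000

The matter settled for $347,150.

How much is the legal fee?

First $93,000 at 37% = $34,410.00
Next $104,000 at 31.5% = $32,760.00
Next $85,000 at 27.5% = $23,375.00
Remaining $65,150 at 20.5% = $13,355.75
Fee: $34,410.00 + $32,760.00 + $23,375.00 + $13,355.75 = $103,900.75

$103,900.75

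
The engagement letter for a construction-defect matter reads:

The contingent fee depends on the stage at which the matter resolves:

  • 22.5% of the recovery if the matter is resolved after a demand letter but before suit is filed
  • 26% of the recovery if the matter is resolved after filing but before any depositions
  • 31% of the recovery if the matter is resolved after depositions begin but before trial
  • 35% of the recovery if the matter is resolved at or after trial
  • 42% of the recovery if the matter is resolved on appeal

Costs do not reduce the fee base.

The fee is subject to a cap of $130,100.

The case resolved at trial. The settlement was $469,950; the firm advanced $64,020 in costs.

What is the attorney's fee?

Fee base is the gross recovery, $469,950; costs are reimbursed separately.
The matter resolved at trial, so the 35% rate applies.
$469,950 × 35% = $164,482.50
$164,482.50 exceeds the $130,100 cap, so the fee is capped at $130,100.00.

$130,100.00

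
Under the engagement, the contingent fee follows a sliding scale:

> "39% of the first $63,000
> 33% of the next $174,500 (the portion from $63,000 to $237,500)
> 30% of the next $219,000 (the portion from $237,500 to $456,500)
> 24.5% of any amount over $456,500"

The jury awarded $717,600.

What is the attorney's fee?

First $63,000 at 39% = $24,570.00
Next $174,500 at 33% = $57,585.00
Next $219,000 at 30% = $65,700.00
Remaining $261,100 at 24.5% = $63,969.50
Fee: $24,570.00 + $57,585.00 + $65,700.00 + $63,969.50 = $211,824.50

$211,824.50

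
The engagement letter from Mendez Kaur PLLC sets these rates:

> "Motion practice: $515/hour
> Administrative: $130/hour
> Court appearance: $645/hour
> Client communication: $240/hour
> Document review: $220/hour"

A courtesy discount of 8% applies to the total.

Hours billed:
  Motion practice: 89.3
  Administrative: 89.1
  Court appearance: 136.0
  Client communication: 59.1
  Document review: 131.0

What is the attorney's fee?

$173,232.78

Motion practice: 89.3 × $515 = $45,989.50
Administrative: 89.1 × $130 = $11,583.00
Court appearance: 136.0 × $645 = $87,720.00
Client communication: 59.1 × $240 = $14,184.00
Document review: 131.0 × $220 = $28,820.00
Subtotal: $188,296.50
Less 8% discount: −$15,063.72
Total: $188,296.50 − $15,063.72 = $173,232.78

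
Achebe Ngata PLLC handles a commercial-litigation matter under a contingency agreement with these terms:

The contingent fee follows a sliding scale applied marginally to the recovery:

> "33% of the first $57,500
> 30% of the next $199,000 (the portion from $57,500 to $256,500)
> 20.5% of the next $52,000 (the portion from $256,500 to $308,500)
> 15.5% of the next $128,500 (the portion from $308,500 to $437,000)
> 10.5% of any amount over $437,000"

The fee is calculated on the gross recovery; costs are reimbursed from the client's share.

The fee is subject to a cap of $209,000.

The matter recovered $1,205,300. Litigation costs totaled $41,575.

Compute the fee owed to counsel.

$189,924.00

Fee base is the gross recovery, $1,205,300; costs are reimbursed separately.
First $57,500 at 33% = $18,975.00
Next $199,000 at 30% = $59,700.00
Next $52,000 at 20.5% = $10,660.00
Next $128,500 at 15.5% = $19,917.50
Remaining $768,300 at 10.5% = $80,671.50
Fee: $18,975.00 + $59,700.00 + $10,660.00 + $19,917.50 + $80,671.50 = $189,924.00
$189,924.00 is under the $209,000 cap.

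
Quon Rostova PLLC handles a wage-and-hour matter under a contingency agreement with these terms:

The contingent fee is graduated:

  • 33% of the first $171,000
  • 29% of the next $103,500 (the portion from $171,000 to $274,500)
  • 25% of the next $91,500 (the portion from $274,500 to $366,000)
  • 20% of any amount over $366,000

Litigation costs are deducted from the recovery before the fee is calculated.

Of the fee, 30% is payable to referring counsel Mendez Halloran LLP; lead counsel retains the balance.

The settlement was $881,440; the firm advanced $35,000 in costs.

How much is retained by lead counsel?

$143,785.60

Fee base (net of costs): $881,440 − $35,000 = $846,440
First $171,000 at 33% = $56,430.00
Next $103,500 at 29% = $30,015.00
Next $91,500 at 25% = $22,875.00
Remaining $480,440 at 20% = $96,088.00
Fee: $56,430.00 + $30,015.00 + $22,875.00 + $96,088.00 = $205,408.00
Referral share: 30% of $205,408.00 = $61,622.40; lead counsel retains $205,408.00 − $61,622.40 = $143,785.60.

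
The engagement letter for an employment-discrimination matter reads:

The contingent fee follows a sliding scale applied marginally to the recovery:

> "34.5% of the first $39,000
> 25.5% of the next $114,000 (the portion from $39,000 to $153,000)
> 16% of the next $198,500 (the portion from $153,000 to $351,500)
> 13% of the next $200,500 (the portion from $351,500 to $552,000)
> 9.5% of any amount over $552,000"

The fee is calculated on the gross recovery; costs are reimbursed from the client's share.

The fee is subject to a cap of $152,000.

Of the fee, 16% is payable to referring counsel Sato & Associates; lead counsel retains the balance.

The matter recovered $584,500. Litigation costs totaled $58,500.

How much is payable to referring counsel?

Fee base is the gross recovery, $584,500; costs are reimbursed separately.
First $39,000 at 34.5% = $13,455.00
Next $114,000 at 25.5% = $29,070.00
Next $198,500 at 16% = $31,760.00
Next $200,500 at 13% = $26,065.00
Remaining $32,500 at 9.5% = $3,087.50
Fee: $13,455.00 + $29,070.00 + $31,760.00 + $26,065.00 + $3,087.50 = $103,437.50
$103,437.50 is under the $152,000 cap.
Referral share: 16% of $103,437.50 = $16,550.00; lead counsel retains $103,437.50 − $16,550.00 = $86,887.50.

$16,550.00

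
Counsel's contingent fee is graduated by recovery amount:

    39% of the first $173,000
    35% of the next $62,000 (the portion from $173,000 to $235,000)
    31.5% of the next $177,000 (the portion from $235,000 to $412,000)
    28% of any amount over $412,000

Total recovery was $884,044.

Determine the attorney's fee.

$277,097.32

First $173,000 at 39% = $67,470.00
Next $62,000 at 35% = $21,700.00
Next $177,000 at 31.5% = $55,755.00
Remaining $472,044 at 28% = $132,172.32
Fee: $67,470.00 + $21,700.00 + $55,755.00 + $132,172.32 = $277,097.32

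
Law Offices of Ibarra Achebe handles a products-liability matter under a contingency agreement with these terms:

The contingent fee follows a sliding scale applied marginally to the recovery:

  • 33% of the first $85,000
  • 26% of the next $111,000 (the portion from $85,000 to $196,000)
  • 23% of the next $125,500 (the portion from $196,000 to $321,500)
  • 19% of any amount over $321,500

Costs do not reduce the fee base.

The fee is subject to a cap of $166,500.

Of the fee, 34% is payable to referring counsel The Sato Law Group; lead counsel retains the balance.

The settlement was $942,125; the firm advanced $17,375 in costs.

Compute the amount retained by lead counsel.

Fee base is the gross recovery, $942,125; costs are reimbursed separately.
First $85,000 at 33% = $28,050.00
Next $111,000 at 26% = $28,860.00
Next $125,500 at 23% = $28,865.00
Remaining $620,625 at 19% = $117,918.75
Fee: $28,050.00 + $28,860.00 + $28,865.00 + $117,918.75 = $203,693.75
$203,693.75 exceeds the $166,500 cap, so the fee is capped at $166,500.00.
Referral share: 34% of $166,500.00 = $56,610.00; lead counsel retains $166,500.00 − $56,610.00 = $109,890.00.

$109,890.00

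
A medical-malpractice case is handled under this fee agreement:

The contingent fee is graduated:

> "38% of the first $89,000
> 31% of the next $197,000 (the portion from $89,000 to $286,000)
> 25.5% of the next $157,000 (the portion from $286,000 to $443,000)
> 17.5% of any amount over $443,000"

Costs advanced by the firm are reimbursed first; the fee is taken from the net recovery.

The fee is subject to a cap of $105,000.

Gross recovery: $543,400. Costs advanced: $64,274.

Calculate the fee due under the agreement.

Fee base (net of costs): $543,400 − $64,274 = $479,126
First $89,000 at 38% = $33,820.00
Next $197,000 at 31% = $61,070.00
Next $157,000 at 25.5% = $40,035.00
Remaining $36,126 at 17.5% = $6,322.05
Fee: $33,820.00 + $61,070.00 + $40,035.00 + $6,322.05 = $141,247.05
$141,247.05 exceeds the $105,000 cap, so the fee is capped at $105,000.00.

$105,000.00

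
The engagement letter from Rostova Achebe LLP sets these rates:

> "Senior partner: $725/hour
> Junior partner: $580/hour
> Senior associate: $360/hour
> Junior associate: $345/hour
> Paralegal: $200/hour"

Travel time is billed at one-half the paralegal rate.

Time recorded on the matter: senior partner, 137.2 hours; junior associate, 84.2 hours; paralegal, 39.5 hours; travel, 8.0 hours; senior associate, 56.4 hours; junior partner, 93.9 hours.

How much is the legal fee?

Senior partner: 137.2 × $725 = $99,470.00
Junior partner: 93.9 × $580 = $54,462.00
Senior associate: 56.4 × $360 = $20,304.00
Junior associate: 84.2 × $345 = $29,049.00
Paralegal: 39.5 × $200 = $7,900.00
Subtotal: $99,470.00 + $54,462.00 + $20,304.00 + $29,049.00 + $7,900.00 = $211,185.00
Travel: 8.0 × ($200 ÷ 2) = 8.0 × $100.00 = $800.00
Total: $211,185.00 + $800.00 = $211,985.00

$211,985.00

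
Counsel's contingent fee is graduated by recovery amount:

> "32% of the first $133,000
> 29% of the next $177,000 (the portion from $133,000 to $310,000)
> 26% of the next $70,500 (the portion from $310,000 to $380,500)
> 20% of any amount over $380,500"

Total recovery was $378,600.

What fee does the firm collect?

First $133,000 at 32% = $42,560.00
Next $177,000 at 29% = $51,330.00
Remaining $68,600 at 26% = $17,836.00
Fee: $42,560.00 + $51,330.00 + $17,836.00 = $111,726.00

$111,726.00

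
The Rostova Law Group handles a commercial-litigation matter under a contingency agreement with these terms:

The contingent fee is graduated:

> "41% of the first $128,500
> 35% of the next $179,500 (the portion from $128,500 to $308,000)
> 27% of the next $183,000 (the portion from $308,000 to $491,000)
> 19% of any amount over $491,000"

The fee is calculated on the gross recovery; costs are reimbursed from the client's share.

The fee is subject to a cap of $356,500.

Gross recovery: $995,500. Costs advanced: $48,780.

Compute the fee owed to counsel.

Fee base is the gross recovery, $995,500; costs are reimbursed separately.
First $128,500 at 41% = $52,685.00
Next $179,500 at 35% = $62,825.00
Next $183,000 at 27% = $49,410.00
Remaining $504,500 at 19% = $95,855.00
Fee: $52,685.00 + $62,825.00 + $49,410.00 + $95,855.00 = $260,775.00
$260,775.00 is under the $356,500 cap.

$260,775.00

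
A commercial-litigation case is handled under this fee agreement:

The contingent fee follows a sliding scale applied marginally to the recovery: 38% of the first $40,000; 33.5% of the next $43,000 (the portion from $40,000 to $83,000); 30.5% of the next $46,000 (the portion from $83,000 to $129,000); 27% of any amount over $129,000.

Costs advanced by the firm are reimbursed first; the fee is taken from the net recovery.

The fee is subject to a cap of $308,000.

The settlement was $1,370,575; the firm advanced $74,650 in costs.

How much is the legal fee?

$308,000.00

Fee base (net of costs): $1,370,575 − $74,650 = $1,295,925
First $40,000 at 38% = $15,200.00
Next $43,000 at 33.5% = $14,405.00
Next $46,000 at 30.5% = $14,030.00
Remaining $1,166,925 at 27% = $315,069.75
Fee: $15,200.00 + $14,405.00 + $14,030.00 + $315,069.75 = $358,704.75
$358,704.75 exceeds the $308,000 cap, so the fee is capped at $308,000.00.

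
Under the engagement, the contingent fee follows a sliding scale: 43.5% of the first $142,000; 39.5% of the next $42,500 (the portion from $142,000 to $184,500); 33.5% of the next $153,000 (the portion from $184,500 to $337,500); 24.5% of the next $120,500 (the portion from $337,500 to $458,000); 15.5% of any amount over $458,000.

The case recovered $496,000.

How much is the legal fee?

First $142,000 at 43.5% = $61,770.00
Next $42,500 at 39.5% = $16,787.50
Next $153,000 at 33.5% = $51,255.00
Next $120,500 at 24.5% = $29,522.50
Remaining $38,000 at 15.5% = $5,890.00
Fee: $61,770.00 + $16,787.50 + $51,255.00 + $29,522.50 + $5,890.00 = $165,225.00

$165,225.00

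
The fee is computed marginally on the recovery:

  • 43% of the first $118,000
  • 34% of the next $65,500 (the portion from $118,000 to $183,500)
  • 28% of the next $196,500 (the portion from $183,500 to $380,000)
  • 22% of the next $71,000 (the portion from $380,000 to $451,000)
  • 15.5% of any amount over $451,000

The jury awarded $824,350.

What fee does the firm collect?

First $118,000 at 43% = $50,740.00
Next $65,500 at 34% = $22,270.00
Next $196,500 at 28% = $55,020.00
Next $71,000 at 22% = $15,620.00
Remaining $373,350 at 15.5% = $57,869.25
Fee: $50,740.00 + $22,270.00 + $55,020.00 + $15,620.00 + $57,869.25 = $201,519.25

$201,519.25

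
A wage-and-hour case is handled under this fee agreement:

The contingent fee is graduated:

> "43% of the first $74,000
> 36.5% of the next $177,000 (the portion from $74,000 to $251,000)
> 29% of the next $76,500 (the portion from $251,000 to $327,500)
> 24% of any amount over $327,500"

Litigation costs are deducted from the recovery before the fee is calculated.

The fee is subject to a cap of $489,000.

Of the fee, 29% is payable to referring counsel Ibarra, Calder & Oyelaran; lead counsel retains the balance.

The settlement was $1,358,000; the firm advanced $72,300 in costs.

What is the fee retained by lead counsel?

Fee base (net of costs): $1,358,000 − $72,300 = $1,285,700
First $74,000 at 43% = $31,820.00
Next $177,000 at 36.5% = $64,605.00
Next $76,500 at 29% = $22,185.00
Remaining $958,200 at 24% = $229,968.00
Fee: $31,820.00 + $64,605.00 + $22,185.00 + $229,968.00 = $348,578.00
$348,578.00 is under the $489,000 cap.
Referral share: 29% of $348,578.00 = $101,087.62; lead counsel retains $348,578.00 − $101,087.62 = $247,490.38.

$247,490.38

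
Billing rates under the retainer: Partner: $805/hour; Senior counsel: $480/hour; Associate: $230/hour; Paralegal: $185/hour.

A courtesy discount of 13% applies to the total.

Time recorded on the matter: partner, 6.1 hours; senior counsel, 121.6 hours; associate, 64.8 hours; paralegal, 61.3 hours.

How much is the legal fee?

$77,885.01

Partner: 6.1 × $805 = $4,910.50
Senior counsel: 121.6 × $480 = $58,368.00
Associate: 64.8 × $230 = $14,904.00
Paralegal: 61.3 × $185 = $11,340.50
Subtotal: $89,523.00
Less 13% discount: −$11,637.99
Total: $89,523.00 − $11,637.99 = $77,885.01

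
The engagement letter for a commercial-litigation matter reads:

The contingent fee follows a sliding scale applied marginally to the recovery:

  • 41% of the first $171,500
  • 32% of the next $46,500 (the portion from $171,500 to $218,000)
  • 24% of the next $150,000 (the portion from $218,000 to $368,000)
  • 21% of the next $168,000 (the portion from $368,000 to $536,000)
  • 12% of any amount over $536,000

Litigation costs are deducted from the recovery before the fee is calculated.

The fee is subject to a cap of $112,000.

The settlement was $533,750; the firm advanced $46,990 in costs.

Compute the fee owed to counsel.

$112,000.00

Fee base (net of costs): $533,750 − $46,990 = $486,760
First $171,500 at 41% = $70,315.00
Next $46,500 at 32% = $14,880.00
Next $150,000 at 24% = $36,000.00
Remaining $118,760 at 21% = $24,939.60
Fee: $70,315.00 + $14,880.00 + $36,000.00 + $24,939.60 = $146,134.60
$146,134.60 exceeds the $112,000 cap, so the fee is capped at $112,000.00.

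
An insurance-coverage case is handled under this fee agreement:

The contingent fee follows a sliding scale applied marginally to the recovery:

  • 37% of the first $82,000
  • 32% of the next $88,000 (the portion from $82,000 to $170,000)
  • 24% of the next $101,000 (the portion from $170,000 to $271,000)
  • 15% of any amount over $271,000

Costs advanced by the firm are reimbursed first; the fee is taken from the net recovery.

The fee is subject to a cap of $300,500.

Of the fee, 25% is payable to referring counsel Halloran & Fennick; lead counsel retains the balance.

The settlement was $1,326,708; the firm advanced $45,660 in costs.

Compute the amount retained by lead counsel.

Fee base (net of costs): $1,326,708 − $45,660 = $1,281,048
First $82,000 at 37% = $30,340.00
Next $88,000 at 32% = $28,160.00
Next $101,000 at 24% = $24,240.00
Remaining $1,010,048 at 15% = $151,507.20
Fee: $30,340.00 + $28,160.00 + $24,240.00 + $151,507.20 = $234,247.20
$234,247.20 is under the $300,500 cap.
Referral share: 25% of $234,247.20 = $58,561.80; lead counsel retains $234,247.20 − $58,561.80 = $175,685.40.

$175,685.40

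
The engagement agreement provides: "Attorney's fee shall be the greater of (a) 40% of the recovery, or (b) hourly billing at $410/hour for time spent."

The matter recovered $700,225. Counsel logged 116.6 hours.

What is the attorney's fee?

(a) 40% of $700,225 = $280,090.00
(b) 116.6 × $410 = $47,806.00
The greater is (a): $280,090.00.

$280,090.00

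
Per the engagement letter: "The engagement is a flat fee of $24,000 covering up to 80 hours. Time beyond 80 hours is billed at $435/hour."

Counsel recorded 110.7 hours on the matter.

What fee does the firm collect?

$37,354.50

Flat fee: $24,000.00
Excess hours: 110.7 − 80 = 30.7
Overrun: 30.7 × $435 = $13,354.50
Total: $24,000.00 + $13,354.50 = $37,354.50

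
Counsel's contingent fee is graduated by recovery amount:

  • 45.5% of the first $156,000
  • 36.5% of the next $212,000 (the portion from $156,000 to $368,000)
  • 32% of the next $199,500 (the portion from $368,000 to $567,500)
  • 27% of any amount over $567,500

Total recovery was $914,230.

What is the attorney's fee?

$305,817.10

First $156,000 at 45.5% = $70,980.00
Next $212,000 at 36.5% = $77,380.00
Next $199,500 at 32% = $63,840.00
Remaining $346,730 at 27% = $93,617.10
Fee: $70,980.00 + $77,380.00 + $63,840.00 + $93,617.10 = $305,817.10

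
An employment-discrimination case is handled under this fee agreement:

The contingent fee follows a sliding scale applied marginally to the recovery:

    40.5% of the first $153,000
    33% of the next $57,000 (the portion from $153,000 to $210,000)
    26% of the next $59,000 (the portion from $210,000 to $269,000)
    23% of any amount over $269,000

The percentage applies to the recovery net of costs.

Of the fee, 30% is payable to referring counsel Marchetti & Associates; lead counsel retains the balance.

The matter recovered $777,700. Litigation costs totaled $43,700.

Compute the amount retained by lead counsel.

Fee base (net of costs): $777,700 − $43,700 = $734,000
First $153,000 at 40.5% = $61,965.00
Next $57,000 at 33% = $18,810.00
Next $59,000 at 26% = $15,340.00
Remaining $465,000 at 23% = $106,950.00
Fee: $61,965.00 + $18,810.00 + $15,340.00 + $106,950.00 = $203,065.00
Referral share: 30% of $203,065.00 = $60,919.50; lead counsel retains $203,065.00 − $60,919.50 = $142,145.50.

$142,145.50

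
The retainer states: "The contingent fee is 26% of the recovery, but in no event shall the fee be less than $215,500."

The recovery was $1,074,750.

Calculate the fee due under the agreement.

$279,435.00

26% of $1,074,750 = $279,435.00
That exceeds the $215,500 minimum.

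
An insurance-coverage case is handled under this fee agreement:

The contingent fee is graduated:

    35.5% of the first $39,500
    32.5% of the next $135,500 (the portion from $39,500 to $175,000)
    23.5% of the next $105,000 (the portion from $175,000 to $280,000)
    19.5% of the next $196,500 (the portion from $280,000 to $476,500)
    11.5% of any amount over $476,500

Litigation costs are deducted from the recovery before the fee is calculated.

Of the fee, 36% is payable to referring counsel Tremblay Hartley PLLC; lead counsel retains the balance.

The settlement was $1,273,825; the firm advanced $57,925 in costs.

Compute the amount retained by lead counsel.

Fee base (net of costs): $1,273,825 − $57,925 = $1,215,900
First $39,500 at 35.5% = $14,022.50
Next $135,500 at 32.5% = $44,037.50
Next $105,000 at 23.5% = $24,675.00
Next $196,500 at 19.5% = $38,317.50
Remaining $739,400 at 11.5% = $85,031.00
Fee: $14,022.50 + $44,037.50 + $24,675.00 + $38,317.50 + $85,031.00 = $206,083.50
Referral share: 36% of $206,083.50 = $74,190.06; lead counsel retains $206,083.50 − $74,190.06 = $131,893.44.

$131,893.44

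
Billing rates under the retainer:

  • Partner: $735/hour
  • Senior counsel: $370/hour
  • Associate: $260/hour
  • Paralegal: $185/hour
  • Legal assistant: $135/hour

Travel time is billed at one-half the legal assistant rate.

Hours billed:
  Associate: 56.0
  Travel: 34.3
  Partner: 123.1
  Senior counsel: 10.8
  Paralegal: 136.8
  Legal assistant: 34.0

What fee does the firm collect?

Partner: 123.1 × $735 = $90,478.50
Senior counsel: 10.8 × $370 = $3,996.00
Associate: 56.0 × $260 = $14,560.00
Paralegal: 136.8 × $185 = $25,308.00
Legal assistant: 34.0 × $135 = $4,590.00
Subtotal: $90,478.50 + $3,996.00 + $14,560.00 + $25,308.00 + $4,590.00 = $138,932.50
Travel: 34.3 × ($135 ÷ 2) = 34.3 × $67.50 = $2,315.25
Total: $138,932.50 + $2,315.25 = $141,247.75

$141,247.75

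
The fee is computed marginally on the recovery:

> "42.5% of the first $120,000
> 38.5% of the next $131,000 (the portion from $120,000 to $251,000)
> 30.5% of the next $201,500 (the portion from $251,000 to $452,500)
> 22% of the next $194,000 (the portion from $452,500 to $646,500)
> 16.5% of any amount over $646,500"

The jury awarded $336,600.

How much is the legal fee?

$127,543.00

First $120,000 at 42.5% = $51,000.00
Next $131,000 at 38.5% = $50,435.00
Remaining $85,600 at 30.5% = $26,108.00
Fee: $51,000.00 + $50,435.00 + $26,108.00 = $127,543.00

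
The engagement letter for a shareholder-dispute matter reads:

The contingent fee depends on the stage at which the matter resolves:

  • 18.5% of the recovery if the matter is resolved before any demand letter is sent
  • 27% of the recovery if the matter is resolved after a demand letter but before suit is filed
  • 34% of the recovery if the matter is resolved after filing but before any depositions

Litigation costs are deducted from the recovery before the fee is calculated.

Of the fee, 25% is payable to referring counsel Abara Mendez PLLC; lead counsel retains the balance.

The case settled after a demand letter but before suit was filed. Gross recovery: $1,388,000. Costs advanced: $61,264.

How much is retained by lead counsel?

Fee base (net of costs): $1,388,000 − $61,264 = $1,326,736
The matter settled after a demand letter but before suit was filed, so the 27% rate applies.
$1,326,736 × 27% = $358,218.72
Referral share: 25% of $358,218.72 = $89,554.68; lead counsel retains $358,218.72 − $89,554.68 = $268,664.04.

$268,664.04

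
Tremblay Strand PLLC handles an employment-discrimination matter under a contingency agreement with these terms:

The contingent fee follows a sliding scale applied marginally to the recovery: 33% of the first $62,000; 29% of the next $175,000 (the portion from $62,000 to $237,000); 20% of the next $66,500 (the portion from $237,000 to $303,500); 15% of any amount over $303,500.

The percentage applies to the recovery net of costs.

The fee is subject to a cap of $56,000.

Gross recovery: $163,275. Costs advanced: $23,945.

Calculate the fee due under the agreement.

$42,885.70

Fee base (net of costs): $163,275 − $23,945 = $139,330
First $62,000 at 33% = $20,460.00
Remaining $77,330 at 29% = $22,425.70
Fee: $20,460.00 + $22,425.70 = $42,885.70
$42,885.70 is under the $56,000 cap.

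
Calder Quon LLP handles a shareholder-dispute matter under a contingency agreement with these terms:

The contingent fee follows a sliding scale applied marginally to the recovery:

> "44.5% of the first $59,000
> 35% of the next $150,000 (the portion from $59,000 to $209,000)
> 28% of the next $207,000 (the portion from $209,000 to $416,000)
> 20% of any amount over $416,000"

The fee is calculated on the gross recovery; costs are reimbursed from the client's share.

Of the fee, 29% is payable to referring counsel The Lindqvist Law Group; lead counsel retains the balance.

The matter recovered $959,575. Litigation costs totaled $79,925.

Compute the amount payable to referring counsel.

$71,174.70

Fee base is the gross recovery, $959,575; costs are reimbursed separately.
First $59,000 at 44.5% = $26,255.00
Next $150,000 at 35% = $52,500.00
Next $207,000 at 28% = $57,960.00
Remaining $543,575 at 20% = $108,715.00
Fee: $26,255.00 + $52,500.00 + $57,960.00 + $108,715.00 = $245,430.00
Referral share: 29% of $245,430.00 = $71,174.70; lead counsel retains $245,430.00 − $71,174.70 = $174,255.30.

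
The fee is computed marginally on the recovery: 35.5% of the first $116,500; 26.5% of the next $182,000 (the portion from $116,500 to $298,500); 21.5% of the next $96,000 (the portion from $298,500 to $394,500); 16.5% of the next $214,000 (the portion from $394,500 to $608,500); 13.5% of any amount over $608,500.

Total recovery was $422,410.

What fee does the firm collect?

$114,832.65

First $116,500 at 35.5% = $41,357.50
Next $182,000 at 26.5% = $48,230.00
Next $96,000 at 21.5% = $20,640.00
Remaining $27,910 at 16.5% = $4,605.15
Fee: $41,357.50 + $48,230.00 + $20,640.00 + $4,605.15 = $114,832.65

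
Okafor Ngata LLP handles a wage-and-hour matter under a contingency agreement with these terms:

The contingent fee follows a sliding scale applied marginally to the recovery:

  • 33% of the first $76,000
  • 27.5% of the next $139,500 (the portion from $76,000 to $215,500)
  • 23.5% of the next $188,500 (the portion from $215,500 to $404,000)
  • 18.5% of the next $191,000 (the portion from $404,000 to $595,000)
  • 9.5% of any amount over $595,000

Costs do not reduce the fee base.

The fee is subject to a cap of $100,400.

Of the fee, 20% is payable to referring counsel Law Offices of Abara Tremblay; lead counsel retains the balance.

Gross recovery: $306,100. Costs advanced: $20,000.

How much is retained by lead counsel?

$67,786.80

Fee base is the gross recovery, $306,100; costs are reimbursed separately.
First $76,000 at 33% = $25,080.00
Next $139,500 at 27.5% = $38,362.50
Remaining $90,600 at 23.5% = $21,291.00
Fee: $25,080.00 + $38,362.50 + $21,291.00 = $84,733.50
$84,733.50 is under the $100,400 cap.
Referral share: 20% of $84,733.50 = $16,946.70; lead counsel retains $84,733.50 − $16,946.70 = $67,786.80.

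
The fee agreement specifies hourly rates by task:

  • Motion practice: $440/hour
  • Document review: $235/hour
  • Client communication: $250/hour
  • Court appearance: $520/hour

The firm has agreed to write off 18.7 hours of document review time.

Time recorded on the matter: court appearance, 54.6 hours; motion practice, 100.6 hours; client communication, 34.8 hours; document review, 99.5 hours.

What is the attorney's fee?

$100,344.00

Motion practice: 100.6 × $440 = $44,264.00
Document review: 99.5 × $235 = $23,382.50
Client communication: 34.8 × $250 = $8,700.00
Court appearance: 54.6 × $520 = $28,392.00
Subtotal: $104,738.50
Write-off: 18.7 × $235 = $4,394.50
Total: $104,738.50 − $4,394.50 = $100,344.00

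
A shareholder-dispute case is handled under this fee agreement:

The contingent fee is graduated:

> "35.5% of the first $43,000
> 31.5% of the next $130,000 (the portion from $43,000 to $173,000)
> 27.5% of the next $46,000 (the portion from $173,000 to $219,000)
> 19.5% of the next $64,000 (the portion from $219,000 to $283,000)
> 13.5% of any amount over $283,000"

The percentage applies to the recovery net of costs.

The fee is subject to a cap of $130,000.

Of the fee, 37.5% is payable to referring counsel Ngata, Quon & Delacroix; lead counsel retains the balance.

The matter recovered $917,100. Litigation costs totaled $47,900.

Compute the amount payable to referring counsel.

Fee base (net of costs): $917,100 − $47,900 = $869,200
First $43,000 at 35.5% = $15,265.00
Next $130,000 at 31.5% = $40,950.00
Next $46,000 at 27.5% = $12,650.00
Next $64,000 at 19.5% = $12,480.00
Remaining $586,200 at 13.5% = $79,137.00
Fee: $15,265.00 + $40,950.00 + $12,650.00 + $12,480.00 + $79,137.00 = $160,482.00
$160,482.00 exceeds the $130,000 cap, so the fee is capped at $130,000.00.
Referral share: 37.5% of $130,000.00 = $48,750.00; lead counsel retains $130,000.00 − $48,750.00 = $81,250.00.

$48,750.00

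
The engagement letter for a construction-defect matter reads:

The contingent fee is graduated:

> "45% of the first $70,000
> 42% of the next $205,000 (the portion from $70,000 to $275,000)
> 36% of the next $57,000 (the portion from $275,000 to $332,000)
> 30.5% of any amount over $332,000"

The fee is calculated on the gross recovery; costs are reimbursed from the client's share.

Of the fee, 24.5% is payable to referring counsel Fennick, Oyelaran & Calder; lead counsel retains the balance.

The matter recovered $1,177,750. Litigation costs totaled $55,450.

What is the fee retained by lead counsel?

$299,035.68

Fee base is the gross recovery, $1,177,750; costs are reimbursed separately.
First $70,000 at 45% = $31,500.00
Next $205,000 at 42% = $86,100.00
Next $57,000 at 36% = $20,520.00
Remaining $845,750 at 30.5% = $257,953.75
Fee: $31,500.00 + $86,100.00 + $20,520.00 + $257,953.75 = $396,073.75
Referral share: 24.5% of $396,073.75 = $97,038.07; lead counsel retains $396,073.75 − $97,038.07 = $299,035.68.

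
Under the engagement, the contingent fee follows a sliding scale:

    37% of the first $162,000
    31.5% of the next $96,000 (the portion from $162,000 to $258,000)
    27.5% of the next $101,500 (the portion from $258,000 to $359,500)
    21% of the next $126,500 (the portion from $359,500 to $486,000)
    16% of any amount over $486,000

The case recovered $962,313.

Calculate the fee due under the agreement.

First $162,000 at 37% = $59,940.00
Next $96,000 at 31.5% = $30,240.00
Next $101,500 at 27.5% = $27,912.50
Next $126,500 at 21% = $26,565.00
Remaining $476,313 at 16% = $76,210.08
Fee: $59,940.00 + $30,240.00 + $27,912.50 + $26,565.00 + $76,210.08 = $220,867.58

$220,867.58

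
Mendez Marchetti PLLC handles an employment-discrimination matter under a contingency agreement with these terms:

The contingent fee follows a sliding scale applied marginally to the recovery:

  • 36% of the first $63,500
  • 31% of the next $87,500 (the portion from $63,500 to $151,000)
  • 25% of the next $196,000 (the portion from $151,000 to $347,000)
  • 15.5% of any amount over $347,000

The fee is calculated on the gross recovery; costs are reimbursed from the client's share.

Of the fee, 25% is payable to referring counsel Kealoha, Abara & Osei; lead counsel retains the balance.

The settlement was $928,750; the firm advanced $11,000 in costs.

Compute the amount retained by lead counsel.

Fee base is the gross recovery, $928,750; costs are reimbursed separately.
First $63,500 at 36% = $22,860.00
Next $87,500 at 31% = $27,125.00
Next $196,000 at 25% = $49,000.00
Remaining $581,750 at 15.5% = $90,171.25
Fee: $22,860.00 + $27,125.00 + $49,000.00 + $90,171.25 = $189,156.25
Referral share: 25% of $189,156.25 = $47,289.06; lead counsel retains $189,156.25 − $47,289.06 = $141,867.19.

$141,867.19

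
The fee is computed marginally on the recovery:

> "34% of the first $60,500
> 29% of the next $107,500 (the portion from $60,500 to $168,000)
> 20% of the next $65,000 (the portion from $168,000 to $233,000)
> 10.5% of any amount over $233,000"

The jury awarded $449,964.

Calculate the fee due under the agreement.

$87,526.22

First $60,500 at 34% = $20,570.00
Next $107,500 at 29% = $31,175.00
Next $65,000 at 20% = $13,000.00
Remaining $216,964 at 10.5% = $22,781.22
Fee: $20,570.00 + $31,175.00 + $13,000.00 + $22,781.22 = $87,526.22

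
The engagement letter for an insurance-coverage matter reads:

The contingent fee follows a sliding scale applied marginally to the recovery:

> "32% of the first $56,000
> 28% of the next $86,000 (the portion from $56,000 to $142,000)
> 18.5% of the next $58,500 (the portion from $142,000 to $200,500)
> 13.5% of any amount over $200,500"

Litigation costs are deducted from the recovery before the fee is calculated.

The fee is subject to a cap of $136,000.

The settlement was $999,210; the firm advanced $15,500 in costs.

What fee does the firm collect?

Fee base (net of costs): $999,210 − $15,500 = $983,710
First $56,000 at 32% = $17,920.00
Next $86,000 at 28% = $24,080.00
Next $58,500 at 18.5% = $10,822.50
Remaining $783,210 at 13.5% = $105,733.35
Fee: $17,920.00 + $24,080.00 + $10,822.50 + $105,733.35 = $158,555.85
$158,555.85 exceeds the $136,000 cap, so the fee is capped at $136,000.00.

$136,000.00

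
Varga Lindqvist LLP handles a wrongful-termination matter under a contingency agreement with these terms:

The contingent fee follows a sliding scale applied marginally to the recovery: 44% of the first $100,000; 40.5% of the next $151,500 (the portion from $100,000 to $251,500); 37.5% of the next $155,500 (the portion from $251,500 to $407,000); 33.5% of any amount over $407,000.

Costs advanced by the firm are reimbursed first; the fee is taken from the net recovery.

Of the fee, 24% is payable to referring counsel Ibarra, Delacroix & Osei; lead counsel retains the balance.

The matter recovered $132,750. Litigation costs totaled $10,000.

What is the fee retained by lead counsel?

Fee base (net of costs): $132,750 − $10,000 = $122,750
First $100,000 at 44% = $44,000.00
Remaining $22,750 at 40.5% = $9,213.75
Fee: $44,000.00 + $9,213.75 = $53,213.75
Referral share: 24% of $53,213.75 = $12,771.30; lead counsel retains $53,213.75 − $12,771.30 = $40,442.45.

$40,442.45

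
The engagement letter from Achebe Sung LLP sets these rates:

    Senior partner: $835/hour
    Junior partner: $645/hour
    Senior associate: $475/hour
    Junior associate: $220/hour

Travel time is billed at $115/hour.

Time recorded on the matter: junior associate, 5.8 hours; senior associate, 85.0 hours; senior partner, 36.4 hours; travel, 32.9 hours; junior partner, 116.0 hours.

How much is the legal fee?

Senior partner: 36.4 × $835 = $30,394.00
Junior partner: 116.0 × $645 = $74,820.00
Senior associate: 85.0 × $475 = $40,375.00
Junior associate: 5.8 × $220 = $1,276.00
Subtotal: $30,394.00 + $74,820.00 + $40,375.00 + $1,276.00 = $146,865.00
Travel: 32.9 × $115 = $3,783.50
Total: $146,865.00 + $3,783.50 = $150,648.50

$150,648.50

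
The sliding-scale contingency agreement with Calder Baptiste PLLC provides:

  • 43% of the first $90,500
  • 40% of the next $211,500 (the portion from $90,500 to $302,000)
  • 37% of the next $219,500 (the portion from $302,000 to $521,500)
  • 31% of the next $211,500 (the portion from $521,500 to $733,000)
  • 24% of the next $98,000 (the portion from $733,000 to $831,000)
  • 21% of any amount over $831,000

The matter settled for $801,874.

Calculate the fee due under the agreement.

$286,824.76

First $90,500 at 43% = $38,915.00
Next $211,500 at 40% = $84,600.00
Next $219,500 at 37% = $81,215.00
Next $211,500 at 31% = $65,565.00
Remaining $68,874 at 24% = $16,529.76
Fee: $38,915.00 + $84,600.00 + $81,215.00 + $65,565.00 + $16,529.76 = $286,824.76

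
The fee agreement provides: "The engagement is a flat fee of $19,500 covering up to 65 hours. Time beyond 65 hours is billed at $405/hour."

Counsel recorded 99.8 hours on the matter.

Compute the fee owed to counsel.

$33,594.00

Flat fee: $19,500.00
Excess hours: 99.8 − 65 = 34.8
Overrun: 34.8 × $405 = $14,094.00
Total: $19,500.00 + $14,094.00 = $33,594.00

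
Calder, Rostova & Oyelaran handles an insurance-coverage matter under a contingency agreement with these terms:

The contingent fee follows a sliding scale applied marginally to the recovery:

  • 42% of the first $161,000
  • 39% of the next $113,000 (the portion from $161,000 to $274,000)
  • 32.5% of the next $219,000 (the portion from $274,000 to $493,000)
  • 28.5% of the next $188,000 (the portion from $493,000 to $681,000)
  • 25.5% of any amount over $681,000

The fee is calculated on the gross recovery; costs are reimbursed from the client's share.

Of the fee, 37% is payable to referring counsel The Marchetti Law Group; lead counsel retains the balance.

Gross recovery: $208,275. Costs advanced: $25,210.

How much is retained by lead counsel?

Fee base is the gross recovery, $208,275; costs are reimbursed separately.
First $161,000 at 42% = $67,620.00
Remaining $47,275 at 39% = $18,437.25
Fee: $67,620.00 + $18,437.25 = $86,057.25
Referral share: 37% of $86,057.25 = $31,841.18; lead counsel retains $86,057.25 − $31,841.18 = $54,216.07.

$54,216.07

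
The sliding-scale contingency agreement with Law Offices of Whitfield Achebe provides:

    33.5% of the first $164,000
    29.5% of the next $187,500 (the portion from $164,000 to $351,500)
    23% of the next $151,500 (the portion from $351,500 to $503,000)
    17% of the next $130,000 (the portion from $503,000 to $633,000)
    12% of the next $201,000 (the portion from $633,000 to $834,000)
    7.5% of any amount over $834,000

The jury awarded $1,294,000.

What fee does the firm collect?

First $164,000 at 33.5% = $54,940.00
Next $187,500 at 29.5% = $55,312.50
Next $151,500 at 23% = $34,845.00
Next $130,000 at 17% = $22,100.00
Next $201,000 at 12% = $24,120.00
Remaining $460,000 at 7.5% = $34,500.00
Fee: $54,940.00 + $55,312.50 + $34,845.00 + $22,100.00 + $24,120.00 + $34,500.00 = $225,817.50

$225,817.50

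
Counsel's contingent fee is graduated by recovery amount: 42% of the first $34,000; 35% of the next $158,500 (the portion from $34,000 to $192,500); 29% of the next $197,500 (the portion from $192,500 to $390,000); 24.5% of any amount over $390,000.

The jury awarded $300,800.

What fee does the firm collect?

$101,162.00

First $34,000 at 42% = $14,280.00
Next $158,500 at 35% = $55,475.00
Remaining $108,300 at 29% = $31,407.00
Fee: $14,280.00 + $55,475.00 + $31,407.00 = $101,162.00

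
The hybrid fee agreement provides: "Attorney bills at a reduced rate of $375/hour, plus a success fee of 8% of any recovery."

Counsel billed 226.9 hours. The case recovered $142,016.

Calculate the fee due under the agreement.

Hourly: 226.9 × $375 = $85,087.50
Success fee: 8% of $142,016 = $11,361.28
Total: $85,087.50 + $11,361.28 = $96,448.78

$96,448.78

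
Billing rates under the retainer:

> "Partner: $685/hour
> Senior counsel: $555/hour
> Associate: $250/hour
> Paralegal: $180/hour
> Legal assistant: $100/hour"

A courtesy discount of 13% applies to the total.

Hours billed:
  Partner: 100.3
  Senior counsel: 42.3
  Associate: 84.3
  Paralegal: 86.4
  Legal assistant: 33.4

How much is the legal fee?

Partner: 100.3 × $685 = $68,705.50
Senior counsel: 42.3 × $555 = $23,476.50
Associate: 84.3 × $250 = $21,075.00
Paralegal: 86.4 × $180 = $15,552.00
Legal assistant: 33.4 × $100 = $3,340.00
Subtotal: $132,149.00
Less 13% discount: −$17,179.37
Total: $132,149.00 − $17,179.37 = $114,969.63

$114,969.63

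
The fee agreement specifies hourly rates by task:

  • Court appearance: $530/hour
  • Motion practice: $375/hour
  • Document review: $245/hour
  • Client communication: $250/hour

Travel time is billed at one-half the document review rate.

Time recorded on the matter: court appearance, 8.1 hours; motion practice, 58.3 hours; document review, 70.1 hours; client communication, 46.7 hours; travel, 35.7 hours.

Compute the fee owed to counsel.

Court appearance: 8.1 × $530 = $4,293.00
Motion practice: 58.3 × $375 = $21,862.50
Document review: 70.1 × $245 = $17,174.50
Client communication: 46.7 × $250 = $11,675.00
Subtotal: $4,293.00 + $21,862.50 + $17,174.50 + $11,675.00 = $55,005.00
Travel: 35.7 × ($245 ÷ 2) = 35.7 × $122.50 = $4,373.25
Total: $55,005.00 + $4,373.25 = $59,378.25

$59,378.25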